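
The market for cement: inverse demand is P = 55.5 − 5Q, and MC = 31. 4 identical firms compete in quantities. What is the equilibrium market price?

P = 35.9

Cournot with 4 identical firms: the symmetric best-response condition is 55.5 − 25q = 31. Each firm produces q = 0.98, total output Q = 3.92, price P = 35.9.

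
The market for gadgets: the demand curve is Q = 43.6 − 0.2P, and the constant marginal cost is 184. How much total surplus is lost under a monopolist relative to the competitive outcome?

Inverting demand: P = 218 − 5Q.
Competitive firms price at marginal cost: P = 184, giving Q = 6.8.
A monopolist chooses Q where MR = MC. MR = 218 − 10Q; setting this equal to 184 gives Q = 3.4 and P = 201.
DWL is the triangle between Q = 3.4 and Q = 6.8: ½·(6.8 − 3.4)·(201 − 184) = 28.9.

DWL = 28.9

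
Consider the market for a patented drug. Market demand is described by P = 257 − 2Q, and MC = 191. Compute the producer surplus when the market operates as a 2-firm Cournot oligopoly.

With 2 symmetric Cournot firms, each firm's FOC gives 257 − 6q = 191, so q = 11, Q = 2·11 = 22, and P = 213.
PS = (213 − 191)·22 = 484.

PS = 484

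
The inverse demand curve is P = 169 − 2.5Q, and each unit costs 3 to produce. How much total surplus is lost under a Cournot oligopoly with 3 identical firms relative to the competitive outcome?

Competitive firms price at marginal cost: P = 3, giving Q = 66.4.
With 3 symmetric Cournot firms, each firm's FOC gives 169 − 10q = 3, so q = 16.6, Q = 3·16.6 = 49.8, and P = 44.5.
DWL is the triangle between Q = 49.8 and Q = 66.4: ½·(66.4 − 49.8)·(44.5 − 3) = 344.45.

DWL = 344.45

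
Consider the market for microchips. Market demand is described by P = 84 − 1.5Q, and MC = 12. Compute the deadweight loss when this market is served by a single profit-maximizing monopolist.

Under competition P = MC = 12, so Q = (84 − 12)/1.5 = 48.
The monopolist equates marginal revenue to marginal cost: 84 − 3Q = 12, so Q = 24. From demand, P = 48.
DWL is the triangle between Q = 24 and Q = 48: ½·(48 − 24)·(48 − 12) = 432.

DWL = 432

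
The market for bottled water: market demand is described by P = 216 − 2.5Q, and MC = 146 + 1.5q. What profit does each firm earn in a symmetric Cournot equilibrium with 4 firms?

In a 4-firm Cournot equilibrium, symmetry and the first-order condition give q = (216 − 146)/(14) = 5. So Q = 20 and P = 166.
Each firm's profit = 166·5 − (146·5 + ½·1.5·5²) = 81.25.

π_i = 81.25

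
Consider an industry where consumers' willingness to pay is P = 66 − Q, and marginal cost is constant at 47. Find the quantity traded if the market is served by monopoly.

Q = 9.5

A monopolist chooses Q where MR = MC. MR = 66 − 2Q; setting this equal to 47 gives Q = 9.5 and P = 56.5.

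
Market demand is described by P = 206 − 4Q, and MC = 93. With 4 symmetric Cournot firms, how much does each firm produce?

With 4 symmetric Cournot firms, each firm's FOC gives 206 − 20q = 93, so q = 5.65, Q = 4·5.65 = 22.6, and P = 115.6.

q_i = 5.65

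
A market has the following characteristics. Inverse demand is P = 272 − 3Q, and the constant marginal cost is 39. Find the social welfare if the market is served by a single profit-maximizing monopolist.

TS = 6786.125

A monopolist chooses Q where MR = MC. MR = 272 − 6Q; setting this equal to 39 gives Q = 233/6 and P = 155.5.
CS = ½·(272 − 155.5)·233/6 = 54289/24; PS = (155.5 − 39)·233/6 = 54289/12; TS = 6786.125.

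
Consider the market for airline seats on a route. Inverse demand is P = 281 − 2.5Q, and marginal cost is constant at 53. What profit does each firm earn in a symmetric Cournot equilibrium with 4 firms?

With 4 symmetric Cournot firms, each firm's FOC gives 281 − 12.5q = 53, so q = 18.24, Q = 4·18.24 = 72.96, and P = 98.6.
Each firm's profit = (98.6 − 53)·18.24 = 831.744.

π_i = 831.744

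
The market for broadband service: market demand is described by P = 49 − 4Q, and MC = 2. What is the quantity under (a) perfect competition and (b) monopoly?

Competition: Q = 11.75; Monopoly: Q = 5.875

Perfect competition: P = MC = 2, so 49 − 4Q = 2 and Q = 11.75.
A monopolist chooses Q where MR = MC. MR = 49 − 8Q; setting this equal to 2 gives Q = 5.875 and P = 25.5.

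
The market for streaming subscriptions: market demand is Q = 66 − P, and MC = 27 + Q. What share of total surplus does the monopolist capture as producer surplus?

PS/TS = 0.75

Inverting demand: P = 66 − Q.
The monopolist equates marginal revenue to marginal cost: 66 − 2Q = 27 + Q, so Q = 13. From demand, P = 53.
CS = ½·(66 − 53)·13 = 84.5.
PS = P·Q − VC(Q) = 53·13 − (27·13 + ½·1·13²) = 253.5.
Share captured = PS/TS = 253.5/338 = 0.75.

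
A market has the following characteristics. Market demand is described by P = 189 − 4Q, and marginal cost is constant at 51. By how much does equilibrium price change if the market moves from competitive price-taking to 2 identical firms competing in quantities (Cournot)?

Under competition P = MC = 51, so Q = (189 − 51)/4 = 34.5.
With 2 symmetric Cournot firms, each firm's FOC gives 189 − 12q = 51, so q = 11.5, Q = 2·11.5 = 23, and P = 97.
Change in equilibrium price: 97 − 51 = 46.

P rises by 46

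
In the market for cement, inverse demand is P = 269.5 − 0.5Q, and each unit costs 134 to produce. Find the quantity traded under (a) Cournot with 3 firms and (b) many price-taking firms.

Cournot: Q = 203.25; Competition: Q = 271

With 3 symmetric Cournot firms, each firm's FOC gives 269.5 − 2q = 134, so q = 67.75, Q = 3·67.75 = 203.25, and P = 167.875.
Competitive firms price at marginal cost: P = 134, giving Q = 271.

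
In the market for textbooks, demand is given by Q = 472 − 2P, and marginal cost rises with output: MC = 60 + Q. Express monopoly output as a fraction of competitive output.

Inverting demand: P = 236 − 0.5Q.
Monopoly sets MR = MC: 236 − Q = 60 + Q ⇒ Q = 88, P = 236 − 0.5·88 = 192.
Competitive equilibrium sets price equal to marginal cost: 236 − 0.5Q = 60 + Q, so Q = 352/3 and P = 532/3.
Ratio Q_m/Q_c = 88/(352/3) = 0.75.

Q_m/Q_c = 0.75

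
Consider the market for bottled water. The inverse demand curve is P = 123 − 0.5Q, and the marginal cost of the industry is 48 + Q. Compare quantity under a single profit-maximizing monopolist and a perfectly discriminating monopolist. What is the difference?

Monopoly sets MR = MC: 123 − Q = 48 + Q ⇒ Q = 37.5, P = 123 − 0.5·37.5 = 104.25.
A perfectly discriminating monopolist sells every unit with P(Q) ≥ MC(Q), so output equals the competitive quantity Q = 50. Each buyer pays their reservation price, so CS = 0 and the firm captures all surplus.
Change in quantity: 50 − 37.5 = 12.5.

Quantity rises by 12.5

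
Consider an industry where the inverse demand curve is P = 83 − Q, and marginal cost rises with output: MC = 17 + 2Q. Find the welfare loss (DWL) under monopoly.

Competitive equilibrium sets price equal to marginal cost: 83 − Q = 17 + 2Q, so Q = 22 and P = 61.
The monopolist equates marginal revenue to marginal cost: 83 − 2Q = 17 + 2Q, so Q = 16.5. From demand, P = 66.5.
CS = ½·(83 − 61)·22 = 242; PS = (61·22 − 17·22 − ½·2·22²) = 484; TS = 726.
CS = ½·(83 − 66.5)·16.5 = 136.125; PS = (66.5·16.5 − 17·16.5 − ½·2·16.5²) = 544.5; TS = 680.625.
DWL = 726 − 680.625 = 45.375.

DWL = 45.375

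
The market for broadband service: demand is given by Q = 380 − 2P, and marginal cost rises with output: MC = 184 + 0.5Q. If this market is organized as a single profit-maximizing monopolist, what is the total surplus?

Inverting demand: P = 190 − 0.5Q.
Monopoly sets MR = MC: 190 − Q = 184 + 0.5Q ⇒ Q = 4, P = 190 − 0.5·4 = 188.
CS = ½·(190 − 188)·4 = 4; PS = (188·4 − 184·4 − ½·0.5·4²) = 12; TS = 16.

TS = 16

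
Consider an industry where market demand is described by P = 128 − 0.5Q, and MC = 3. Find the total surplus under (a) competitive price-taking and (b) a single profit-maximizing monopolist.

Competition: TS = 15625; Monopoly: TS = 11718.75

Under competition P = MC = 3, so Q = (128 − 3)/0.5 = 250.
CS = ½·(128 − 3)·250 = 15625; PS = (3 − 3)·250 = 0; TS = 15625.
A monopolist chooses Q where MR = MC. MR = 128 − Q; setting this equal to 3 gives Q = 125 and P = 65.5.
CS = ½·(128 − 65.5)·125 = 3906.25; PS = (65.5 − 3)·125 = 7812.5; TS = 11718.75.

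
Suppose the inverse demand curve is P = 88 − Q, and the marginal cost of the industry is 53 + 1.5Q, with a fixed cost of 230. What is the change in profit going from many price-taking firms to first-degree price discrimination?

Under competition P = MC: 88 − Q = 53 + 1.5Q ⇒ Q = 14, P = 74.
Profit = 74·14 − (53·14 + ½·1.5·14²) − 230 = −83.
A perfectly discriminating monopolist sells every unit with P(Q) ≥ MC(Q), so output equals the competitive quantity Q = 14. Each buyer pays their reservation price, so CS = 0 and the firm captures all surplus.
PS equals the full surplus area, 245. Profit = 245 − 230 = 15.
Change in profit: 15 − −83 = 98.

π rises by 98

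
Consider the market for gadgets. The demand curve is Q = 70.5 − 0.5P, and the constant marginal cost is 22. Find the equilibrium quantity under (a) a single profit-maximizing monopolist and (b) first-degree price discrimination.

Inverting demand: P = 141 − 2Q.
A monopolist chooses Q where MR = MC. MR = 141 − 4Q; setting this equal to 22 gives Q = 29.75 and P = 81.5.
With perfect price discrimination, output is the efficient level Q = 59.5 (where demand meets MC), but every buyer pays their willingness to pay: CS = 0 and PS = total surplus.

Monopoly: Q = 29.75; Perfect PD: Q = 59.5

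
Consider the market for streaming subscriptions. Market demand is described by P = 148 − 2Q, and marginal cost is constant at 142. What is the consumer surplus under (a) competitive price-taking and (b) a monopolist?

Under competition P = MC = 142, so Q = (148 − 142)/2 = 3.
CS = ½·(148 − 142)·3 = 9.
Monopoly sets MR = MC: 148 − 4Q = 142 ⇒ Q = 1.5, P = 148 − 2·1.5 = 145.
CS = ½·(148 − 145)·1.5 = 2.25.

Competition: CS = 9; Monopoly: CS = 2.25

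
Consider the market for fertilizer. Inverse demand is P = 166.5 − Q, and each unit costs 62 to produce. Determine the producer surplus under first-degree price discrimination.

PS = 5460.125

With perfect price discrimination, output is the efficient level Q = 104.5 (where demand meets MC), but every buyer pays their willingness to pay: CS = 0 and PS = total surplus.
PS = ½·(166.5 − 62)·104.5 = 5460.125.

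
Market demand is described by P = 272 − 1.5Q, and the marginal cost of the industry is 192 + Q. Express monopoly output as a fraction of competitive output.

Q_m/Q_c = 0.625

Monopoly sets MR = MC: 272 − 3Q = 192 + Q ⇒ Q = 20, P = 272 − 1.5·20 = 242.
Under competition P = MC: 272 − 1.5Q = 192 + Q ⇒ Q = 32, P = 224.
Ratio Q_m/Q_c = 20/32 = 0.625.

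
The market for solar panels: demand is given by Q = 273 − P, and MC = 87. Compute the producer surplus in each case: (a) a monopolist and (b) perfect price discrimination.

Inverting demand: P = 273 − Q.
The monopolist equates marginal revenue to marginal cost: 273 − 2Q = 87, so Q = 93. From demand, P = 180.
PS = (180 − 87)·93 = 8649.
A perfectly discriminating monopolist sells every unit with P(Q) ≥ MC(Q), so output equals the competitive quantity Q = 186. Each buyer pays their reservation price, so CS = 0 and the firm captures all surplus.
PS = ½·(273 − 87)·186 = 17298.

Monopoly: PS = 8649; Perfect PD: PS = 17298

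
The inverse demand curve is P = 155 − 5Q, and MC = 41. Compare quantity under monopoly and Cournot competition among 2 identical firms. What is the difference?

The monopolist equates marginal revenue to marginal cost: 155 − 10Q = 41, so Q = 11.4. From demand, P = 98.
With 2 symmetric Cournot firms, each firm's FOC gives 155 − 15q = 41, so q = 7.6, Q = 2·7.6 = 15.2, and P = 79.
Change in quantity: 15.2 − 11.4 = 3.8.

Q rises by 3.8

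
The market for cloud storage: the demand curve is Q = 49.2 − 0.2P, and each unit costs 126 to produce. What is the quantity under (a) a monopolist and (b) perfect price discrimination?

Inverting demand: P = 246 − 5Q.
Monopoly sets MR = MC: 246 − 10Q = 126 ⇒ Q = 12, P = 246 − 5·12 = 186.
With perfect price discrimination, output is the efficient level Q = 24 (where demand meets MC), but every buyer pays their willingness to pay: CS = 0 and PS = total surplus.

Monopoly: Q = 12; Perfect PD: Q = 24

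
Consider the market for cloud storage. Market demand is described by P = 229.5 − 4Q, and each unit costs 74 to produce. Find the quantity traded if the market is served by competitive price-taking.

Under competition P = MC = 74, so Q = (229.5 − 74)/4 = 38.875.

Q = 38.875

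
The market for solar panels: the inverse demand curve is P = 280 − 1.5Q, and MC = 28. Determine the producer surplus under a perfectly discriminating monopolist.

PS = 21168

A perfectly discriminating monopolist sells every unit with P(Q) ≥ MC(Q), so output equals the competitive quantity Q = 168. Each buyer pays their reservation price, so CS = 0 and the firm captures all surplus.
PS = ½·(280 − 28)·168 = 21168.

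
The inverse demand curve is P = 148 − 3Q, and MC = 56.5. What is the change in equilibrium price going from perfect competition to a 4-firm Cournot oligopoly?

P rises by 18.3

Under competition P = MC = 56.5, so Q = (148 − 56.5)/3 = 30.5.
Cournot with 4 identical firms: the symmetric best-response condition is 148 − 15q = 56.5. Each firm produces q = 6.1, total output Q = 24.4, price P = 74.8.
Change in equilibrium price: 74.8 − 56.5 = 18.3.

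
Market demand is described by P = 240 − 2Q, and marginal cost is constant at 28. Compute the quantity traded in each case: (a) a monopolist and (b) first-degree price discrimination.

Monopoly: Q = 53; Perfect PD: Q = 106

The monopolist equates marginal revenue to marginal cost: 240 − 4Q = 28, so Q = 53. From demand, P = 134.
With perfect price discrimination, output is the efficient level Q = 106 (where demand meets MC), but every buyer pays their willingness to pay: CS = 0 and PS = total surplus.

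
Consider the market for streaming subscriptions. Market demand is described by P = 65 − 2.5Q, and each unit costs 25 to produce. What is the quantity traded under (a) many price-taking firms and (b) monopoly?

Under competition P = MC = 25, so Q = (65 − 25)/2.5 = 16.
Monopoly sets MR = MC: 65 − 5Q = 25 ⇒ Q = 8, P = 65 − 2.5·8 = 45.

Competition: Q = 16; Monopoly: Q = 8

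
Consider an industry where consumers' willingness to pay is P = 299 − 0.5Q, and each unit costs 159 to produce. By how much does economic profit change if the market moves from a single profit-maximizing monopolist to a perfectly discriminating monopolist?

The monopolist equates marginal revenue to marginal cost: 299 − Q = 159, so Q = 140. From demand, P = 229.
Profit = (229 − 159)·140 = 9800.
Under first-degree price discrimination the firm charges each unit its demand price and produces up to where P = MC, i.e. Q = 280. Consumer surplus is zero; producer surplus equals total surplus.
PS equals the full surplus area, 19600. Profit = 19600 = 19600.
Change in economic profit: 19600 − 9800 = 9800.

π rises by 9800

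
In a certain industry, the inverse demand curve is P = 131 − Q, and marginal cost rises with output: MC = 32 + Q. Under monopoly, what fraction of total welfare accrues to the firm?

PS/TS = 0.75

Monopoly sets MR = MC: 131 − 2Q = 32 + Q ⇒ Q = 33, P = 131 − 33 = 98.
CS = ½·(131 − 98)·33 = 544.5.
PS = P·Q − VC(Q) = 98·33 − (32·33 + ½·1·33²) = 1633.5.
Share captured = PS/TS = 1633.5/2178 = 0.75.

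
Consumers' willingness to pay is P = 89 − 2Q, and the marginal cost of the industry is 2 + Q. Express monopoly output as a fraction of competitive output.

Q_m/Q_c = 0.6

The monopolist equates marginal revenue to marginal cost: 89 − 4Q = 2 + Q, so Q = 17.4. From demand, P = 54.2.
Competitive equilibrium sets price equal to marginal cost: 89 − 2Q = 2 + Q, so Q = 29 and P = 31.
Ratio Q_m/Q_c = 17.4/29 = 0.6.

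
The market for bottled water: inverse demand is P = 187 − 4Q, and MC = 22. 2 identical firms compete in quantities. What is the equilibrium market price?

P = 77

Cournot with 2 identical firms: the symmetric best-response condition is 187 − 12q = 22. Each firm produces q = 13.75, total output Q = 27.5, price P = 77.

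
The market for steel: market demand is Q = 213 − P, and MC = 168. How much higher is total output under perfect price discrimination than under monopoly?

Inverting demand: P = 213 − Q.
Monopoly sets MR = MC: 213 − 2Q = 168 ⇒ Q = 22.5, P = 213 − 22.5 = 190.5.
A perfectly discriminating monopolist sells every unit with P(Q) ≥ MC(Q), so output equals the competitive quantity Q = 45. Each buyer pays their reservation price, so CS = 0 and the firm captures all surplus.
Change in total output: 45 − 22.5 = 22.5.

Q rises by 22.5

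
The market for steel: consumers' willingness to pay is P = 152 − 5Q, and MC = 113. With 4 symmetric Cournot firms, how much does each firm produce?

With 4 symmetric Cournot firms, each firm's FOC gives 152 − 25q = 113, so q = 1.56, Q = 4·1.56 = 6.24, and P = 120.8.

q_i = 1.56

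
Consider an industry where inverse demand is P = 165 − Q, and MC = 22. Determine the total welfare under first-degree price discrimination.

TS = 10224.5

With perfect price discrimination, output is the efficient level Q = 143 (where demand meets MC), but every buyer pays their willingness to pay: CS = 0 and PS = total surplus.
TS = 10224.5 (equal to competitive TS).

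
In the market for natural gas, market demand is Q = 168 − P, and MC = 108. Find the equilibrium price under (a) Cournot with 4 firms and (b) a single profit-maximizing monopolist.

Cournot: P = 120; Monopoly: P = 138

Inverting demand: P = 168 − Q.
In a 4-firm Cournot equilibrium, symmetry and the first-order condition give q = (168 − 108)/(5) = 12. So Q = 48 and P = 120.
The monopolist equates marginal revenue to marginal cost: 168 − 2Q = 108, so Q = 30. From demand, P = 138.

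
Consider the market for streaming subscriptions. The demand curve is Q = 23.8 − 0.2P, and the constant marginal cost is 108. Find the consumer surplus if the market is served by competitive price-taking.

CS = 12.1

Inverting demand: P = 119 − 5Q.
Competitive firms price at marginal cost: P = 108, giving Q = 2.2.
CS = ½·(119 − 108)·2.2 = 12.1.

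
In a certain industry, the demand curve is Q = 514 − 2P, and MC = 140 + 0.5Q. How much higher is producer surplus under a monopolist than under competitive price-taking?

PS rises by 1140.75

Inverting demand: P = 257 − 0.5Q.
Competitive equilibrium sets price equal to marginal cost: 257 − 0.5Q = 140 + 0.5Q, so Q = 117 and P = 198.5.
PS = P·Q − VC(Q) = 198.5·117 − (140·117 + ½·0.5·117²) = 3422.25.
The monopolist equates marginal revenue to marginal cost: 257 − Q = 140 + 0.5Q, so Q = 78. From demand, P = 218.
PS = P·Q − VC(Q) = 218·78 − (140·78 + ½·0.5·78²) = 4563.
Change in producer surplus: 4563 − 3422.25 = 1140.75.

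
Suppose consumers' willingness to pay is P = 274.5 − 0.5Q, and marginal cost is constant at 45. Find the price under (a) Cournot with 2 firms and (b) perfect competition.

In a 2-firm Cournot equilibrium, symmetry and the first-order condition give q = (274.5 − 45)/(1.5) = 153. So Q = 306 and P = 121.5.
Under competition P = MC = 45, so Q = (274.5 − 45)/0.5 = 459.

Cournot: P = 121.5; Competition: P = 45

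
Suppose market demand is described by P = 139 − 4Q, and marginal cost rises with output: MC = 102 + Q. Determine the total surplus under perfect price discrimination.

TS = 136.9

A perfectly discriminating monopolist sells every unit with P(Q) ≥ MC(Q), so output equals the competitive quantity Q = 7.4. Each buyer pays their reservation price, so CS = 0 and the firm captures all surplus.
TS = 136.9 (equal to competitive TS).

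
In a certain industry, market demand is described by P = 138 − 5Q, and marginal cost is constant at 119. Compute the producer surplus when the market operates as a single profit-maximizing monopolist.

PS = 18.05

The monopolist equates marginal revenue to marginal cost: 138 − 10Q = 119, so Q = 1.9. From demand, P = 128.5.
PS = (128.5 − 119)·1.9 = 18.05.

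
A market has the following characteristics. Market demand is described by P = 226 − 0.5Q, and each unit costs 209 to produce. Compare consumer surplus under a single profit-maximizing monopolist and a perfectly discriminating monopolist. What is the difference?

The monopolist equates marginal revenue to marginal cost: 226 − Q = 209, so Q = 17. From demand, P = 217.5.
CS = ½·(226 − 217.5)·17 = 72.25.
Under first-degree price discrimination the firm charges each unit its demand price and produces up to where P = MC, i.e. Q = 34. Consumer surplus is zero; producer surplus equals total surplus.
CS = 0.
Change in consumer surplus: 0 − 72.25 = −72.25.

Consumer surplus falls by 72.25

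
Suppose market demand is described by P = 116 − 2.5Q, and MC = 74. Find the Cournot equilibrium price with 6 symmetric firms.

P = 80

Cournot with 6 identical firms: the symmetric best-response condition is 116 − 17.5q = 74. Each firm produces q = 2.4, total output Q = 14.4, price P = 80.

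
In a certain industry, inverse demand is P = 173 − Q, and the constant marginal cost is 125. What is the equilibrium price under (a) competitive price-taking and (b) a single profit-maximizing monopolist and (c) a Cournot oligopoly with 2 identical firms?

Under competition P = MC = 125, so Q = (173 − 125)/1 = 48.
A monopolist chooses Q where MR = MC. MR = 173 − 2Q; setting this equal to 125 gives Q = 24 and P = 149.
Cournot with 2 identical firms: the symmetric best-response condition is 173 − 3q = 125. Each firm produces q = 16, total output Q = 32, price P = 141.

Competition: P = 125; Monopoly: P = 149; Cournot: P = 141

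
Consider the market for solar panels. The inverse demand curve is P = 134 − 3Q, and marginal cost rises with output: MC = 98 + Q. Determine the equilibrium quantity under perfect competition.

Competitive equilibrium sets price equal to marginal cost: 134 − 3Q = 98 + Q, so Q = 9 and P = 107.

Q = 9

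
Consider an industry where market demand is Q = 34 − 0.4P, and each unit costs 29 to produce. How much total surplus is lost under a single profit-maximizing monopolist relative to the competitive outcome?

Inverting demand: P = 85 − 2.5Q.
Perfect competition: P = MC = 29, so 85 − 2.5Q = 29 and Q = 22.4.
Monopoly sets MR = MC: 85 − 5Q = 29 ⇒ Q = 11.2, P = 85 − 2.5·11.2 = 57.
DWL is the triangle between Q = 11.2 and Q = 22.4: ½·(22.4 − 11.2)·(57 − 29) = 156.8.

DWL = 156.8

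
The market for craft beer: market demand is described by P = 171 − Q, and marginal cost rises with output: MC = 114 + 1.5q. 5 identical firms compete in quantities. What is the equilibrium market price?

P = 133

With 5 symmetric Cournot firms, each firm's FOC gives 171 − 6q = 114 + 1.5q, so q = 7.6, Q = 5·7.6 = 38, and P = 133.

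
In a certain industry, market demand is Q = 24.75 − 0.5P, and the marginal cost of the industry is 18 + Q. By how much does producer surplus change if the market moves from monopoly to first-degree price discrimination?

Inverting demand: P = 49.5 − 2Q.
Monopoly sets MR = MC: 49.5 − 4Q = 18 + Q ⇒ Q = 6.3, P = 49.5 − 2·6.3 = 36.9.
PS = P·Q − VC(Q) = 36.9·6.3 − (18·6.3 + ½·1·6.3²) = 99.225.
With perfect price discrimination, output is the efficient level Q = 10.5 (where demand meets MC), but every buyer pays their willingness to pay: CS = 0 and PS = total surplus.
PS = ½·(49.5 − 18)·10.5 = 165.375.
Change in producer surplus: 165.375 − 99.225 = 66.15.

PS rises by 66.15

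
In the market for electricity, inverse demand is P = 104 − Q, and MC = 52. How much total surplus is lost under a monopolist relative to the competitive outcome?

Perfect competition: P = MC = 52, so 104 − Q = 52 and Q = 52.
The monopolist equates marginal revenue to marginal cost: 104 − 2Q = 52, so Q = 26. From demand, P = 78.
DWL is the triangle between Q = 26 and Q = 52: ½·(52 − 26)·(78 − 52) = 338.

DWL = 338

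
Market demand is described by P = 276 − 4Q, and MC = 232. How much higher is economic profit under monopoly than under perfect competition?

π rises by 121

Competitive firms price at marginal cost: P = 232, giving Q = 11.
Profit = (232 − 232)·11 = 0.
Monopoly sets MR = MC: 276 − 8Q = 232 ⇒ Q = 5.5, P = 276 − 4·5.5 = 254.
Profit = (254 − 232)·5.5 = 121.
Change in economic profit: 121 − 0 = 121.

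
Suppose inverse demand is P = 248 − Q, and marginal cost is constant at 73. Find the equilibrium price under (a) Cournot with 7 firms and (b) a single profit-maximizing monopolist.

In a 7-firm Cournot equilibrium, symmetry and the first-order condition give q = (248 − 73)/(8) = 21.875. So Q = 153.125 and P = 94.875.
Monopoly sets MR = MC: 248 − 2Q = 73 ⇒ Q = 87.5, P = 248 − 87.5 = 160.5.

Cournot: P = 94.875; Monopoly: P = 160.5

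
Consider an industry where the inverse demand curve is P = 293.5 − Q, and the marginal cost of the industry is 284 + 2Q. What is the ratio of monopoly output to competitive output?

Q_m/Q_c = 0.75

Monopoly sets MR = MC: 293.5 − 2Q = 284 + 2Q ⇒ Q = 2.375, P = 293.5 − 2.375 = 291.125.
Under competition P = MC: 293.5 − Q = 284 + 2Q ⇒ Q = 19/6, P = 871/3.
Ratio Q_m/Q_c = 2.375/(19/6) = 0.75.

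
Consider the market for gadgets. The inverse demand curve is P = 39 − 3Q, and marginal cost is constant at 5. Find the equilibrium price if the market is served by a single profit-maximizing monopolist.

P = 22

The monopolist equates marginal revenue to marginal cost: 39 − 6Q = 5, so Q = 17/3. From demand, P = 22.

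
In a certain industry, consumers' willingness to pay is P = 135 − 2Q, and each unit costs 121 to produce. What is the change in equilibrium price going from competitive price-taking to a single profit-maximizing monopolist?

P rises by 7

Under competition P = MC = 121, so Q = (135 − 121)/2 = 7.
The monopolist equates marginal revenue to marginal cost: 135 − 4Q = 121, so Q = 3.5. From demand, P = 128.
Change in equilibrium price: 128 − 121 = 7.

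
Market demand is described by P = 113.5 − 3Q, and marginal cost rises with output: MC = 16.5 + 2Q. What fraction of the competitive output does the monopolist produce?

Q_m/Q_c = 0.625

Monopoly sets MR = MC: 113.5 − 6Q = 16.5 + 2Q ⇒ Q = 12.125, P = 113.5 − 3·12.125 = 77.125.
Under competition P = MC: 113.5 − 3Q = 16.5 + 2Q ⇒ Q = 19.4, P = 55.3.
Ratio Q_m/Q_c = 12.125/19.4 = 0.625.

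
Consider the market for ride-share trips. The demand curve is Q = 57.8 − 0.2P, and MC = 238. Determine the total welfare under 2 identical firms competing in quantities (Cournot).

Inverting demand: P = 289 − 5Q.
With 2 symmetric Cournot firms, each firm's FOC gives 289 − 15q = 238, so q = 3.4, Q = 2·3.4 = 6.8, and P = 255.
CS = ½·(289 − 255)·6.8 = 115.6; PS = (255 − 238)·6.8 = 115.6; TS = 231.2.

TS = 231.2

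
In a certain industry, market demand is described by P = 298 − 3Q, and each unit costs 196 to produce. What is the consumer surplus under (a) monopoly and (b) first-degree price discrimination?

Monopoly: CS = 433.5; Perfect PD: CS = 0

A monopolist chooses Q where MR = MC. MR = 298 − 6Q; setting this equal to 196 gives Q = 17 and P = 247.
CS = ½·(298 − 247)·17 = 433.5.
With perfect price discrimination, output is the efficient level Q = 34 (where demand meets MC), but every buyer pays their willingness to pay: CS = 0 and PS = total surplus.
CS = 0.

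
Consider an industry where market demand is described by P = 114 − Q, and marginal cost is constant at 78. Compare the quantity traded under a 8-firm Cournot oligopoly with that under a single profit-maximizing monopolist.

Cournot: Q = 32; Monopoly: Q = 18

With 8 symmetric Cournot firms, each firm's FOC gives 114 − 9q = 78, so q = 4, Q = 8·4 = 32, and P = 82.
A monopolist chooses Q where MR = MC. MR = 114 − 2Q; setting this equal to 78 gives Q = 18 and P = 96.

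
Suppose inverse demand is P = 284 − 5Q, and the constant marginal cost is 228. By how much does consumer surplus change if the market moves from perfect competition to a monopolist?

Under competition P = MC = 228, so Q = (284 − 228)/5 = 11.2.
CS = ½·(284 − 228)·11.2 = 313.6.
The monopolist equates marginal revenue to marginal cost: 284 − 10Q = 228, so Q = 5.6. From demand, P = 256.
CS = ½·(284 − 256)·5.6 = 78.4.
Change in consumer surplus: 78.4 − 313.6 = −235.2.

Consumer surplus falls by 235.2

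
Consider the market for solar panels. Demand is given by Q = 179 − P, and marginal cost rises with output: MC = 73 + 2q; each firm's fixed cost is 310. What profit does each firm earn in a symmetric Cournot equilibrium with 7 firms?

π_i = −85.28

Inverting demand: P = 179 − Q.
With 7 symmetric Cournot firms, each firm's FOC gives 179 − 8q = 73 + 2q, so q = 10.6, Q = 7·10.6 = 74.2, and P = 104.8.
Each firm's profit = 104.8·10.6 − (73·10.6 + ½·2·10.6²) − 310 = −85.28.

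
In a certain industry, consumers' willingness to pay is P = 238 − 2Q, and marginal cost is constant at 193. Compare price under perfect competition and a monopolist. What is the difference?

Price rises by 22.5

Perfect competition: P = MC = 193, so 238 − 2Q = 193 and Q = 22.5.
Monopoly sets MR = MC: 238 − 4Q = 193 ⇒ Q = 11.25, P = 238 − 2·11.25 = 215.5.
Change in price: 215.5 − 193 = 22.5.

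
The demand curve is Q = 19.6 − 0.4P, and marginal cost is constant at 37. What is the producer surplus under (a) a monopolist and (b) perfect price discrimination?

Monopoly: PS = 14.4; Perfect PD: PS = 28.8

Inverting demand: P = 49 − 2.5Q.
A monopolist chooses Q where MR = MC. MR = 49 − 5Q; setting this equal to 37 gives Q = 2.4 and P = 43.
PS = (43 − 37)·2.4 = 14.4.
With perfect price discrimination, output is the efficient level Q = 4.8 (where demand meets MC), but every buyer pays their willingness to pay: CS = 0 and PS = total surplus.
PS = ½·(49 − 37)·4.8 = 28.8.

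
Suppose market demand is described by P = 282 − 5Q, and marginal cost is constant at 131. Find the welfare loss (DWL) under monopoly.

Competitive firms price at marginal cost: P = 131, giving Q = 30.2.
The monopolist equates marginal revenue to marginal cost: 282 − 10Q = 131, so Q = 15.1. From demand, P = 206.5.
DWL is the triangle between Q = 15.1 and Q = 30.2: ½·(30.2 − 15.1)·(206.5 − 131) = 570.025.

DWL = 570.025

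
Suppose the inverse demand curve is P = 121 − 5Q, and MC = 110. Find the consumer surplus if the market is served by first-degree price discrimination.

CS = 0

A perfectly discriminating monopolist sells every unit with P(Q) ≥ MC(Q), so output equals the competitive quantity Q = 2.2. Each buyer pays their reservation price, so CS = 0 and the firm captures all surplus.
CS = 0.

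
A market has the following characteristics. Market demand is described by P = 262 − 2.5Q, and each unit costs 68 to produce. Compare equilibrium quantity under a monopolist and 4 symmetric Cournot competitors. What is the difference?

A monopolist chooses Q where MR = MC. MR = 262 − 5Q; setting this equal to 68 gives Q = 38.8 and P = 165.
Cournot with 4 identical firms: the symmetric best-response condition is 262 − 12.5q = 68. Each firm produces q = 15.52, total output Q = 62.08, price P = 106.8.
Change in equilibrium quantity: 62.08 − 38.8 = 23.28.

Equilibrium quantity rises by 23.28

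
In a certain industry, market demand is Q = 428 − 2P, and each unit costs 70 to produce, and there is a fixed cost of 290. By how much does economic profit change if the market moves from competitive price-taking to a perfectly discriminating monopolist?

Economic profit rises by 20736

Inverting demand: P = 214 − 0.5Q.
Perfect competition: P = MC = 70, so 214 − 0.5Q = 70 and Q = 288.
Profit = (70 − 70)·288 − 290 = −290.
With perfect price discrimination, output is the efficient level Q = 288 (where demand meets MC), but every buyer pays their willingness to pay: CS = 0 and PS = total surplus.
PS equals the full surplus area, 20736. Profit = 20736 − 290 = 20446.
Change in economic profit: 20446 − −290 = 20736.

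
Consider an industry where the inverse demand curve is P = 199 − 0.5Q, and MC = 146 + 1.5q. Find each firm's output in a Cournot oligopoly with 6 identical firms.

q_i = 10.6

In a 6-firm Cournot equilibrium, symmetry and the first-order condition give q = (199 − 146)/(5) = 10.6. So Q = 63.6 and P = 167.2.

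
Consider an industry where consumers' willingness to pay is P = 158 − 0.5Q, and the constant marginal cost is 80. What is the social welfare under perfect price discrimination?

With perfect price discrimination, output is the efficient level Q = 156 (where demand meets MC), but every buyer pays their willingness to pay: CS = 0 and PS = total surplus.
TS = 6084 (equal to competitive TS).

TS = 6084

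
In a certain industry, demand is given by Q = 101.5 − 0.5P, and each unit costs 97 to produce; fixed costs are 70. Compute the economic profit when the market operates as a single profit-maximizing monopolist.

Inverting demand: P = 203 − 2Q.
A monopolist chooses Q where MR = MC. MR = 203 − 4Q; setting this equal to 97 gives Q = 26.5 and P = 150.
Profit = (150 − 97)·26.5 − 70 = 1334.5.

Profit = 1334.5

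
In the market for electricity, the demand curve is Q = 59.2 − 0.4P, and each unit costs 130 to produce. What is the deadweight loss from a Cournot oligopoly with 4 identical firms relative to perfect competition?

Inverting demand: P = 148 − 2.5Q.
Competitive firms price at marginal cost: P = 130, giving Q = 7.2.
Cournot with 4 identical firms: the symmetric best-response condition is 148 − 12.5q = 130. Each firm produces q = 1.44, total output Q = 5.76, price P = 133.6.
DWL is the triangle between Q = 5.76 and Q = 7.2: ½·(7.2 − 5.76)·(133.6 − 130) = 2.592.

DWL = 2.592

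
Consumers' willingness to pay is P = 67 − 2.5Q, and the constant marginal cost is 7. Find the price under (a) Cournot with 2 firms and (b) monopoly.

In a 2-firm Cournot equilibrium, symmetry and the first-order condition give q = (67 − 7)/(7.5) = 8. So Q = 16 and P = 27.
A monopolist chooses Q where MR = MC. MR = 67 − 5Q; setting this equal to 7 gives Q = 12 and P = 37.

Cournot: P = 27; Monopoly: P = 37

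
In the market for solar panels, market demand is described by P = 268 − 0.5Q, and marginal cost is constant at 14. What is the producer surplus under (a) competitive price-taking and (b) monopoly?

Competition: PS = 0; Monopoly: PS = 32258

Under competition P = MC = 14, so Q = (268 − 14)/0.5 = 508.
PS = (14 − 14)·508 = 0.
A monopolist chooses Q where MR = MC. MR = 268 − Q; setting this equal to 14 gives Q = 254 and P = 141.
PS = (141 − 14)·254 = 32258.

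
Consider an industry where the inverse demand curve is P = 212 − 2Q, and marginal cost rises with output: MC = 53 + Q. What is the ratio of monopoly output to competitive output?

Q_m/Q_c = 0.6

A monopolist chooses Q where MR = MC. MR = 212 − 4Q; setting this equal to 53 + Q gives Q = 31.8 and P = 148.4.
Under competition P = MC: 212 − 2Q = 53 + Q ⇒ Q = 53, P = 106.
Ratio Q_m/Q_c = 31.8/53 = 0.6.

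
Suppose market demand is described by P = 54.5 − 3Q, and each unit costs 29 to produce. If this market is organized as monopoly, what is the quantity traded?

Monopoly sets MR = MC: 54.5 − 6Q = 29 ⇒ Q = 4.25, P = 54.5 − 3·4.25 = 41.75.

Q = 4.25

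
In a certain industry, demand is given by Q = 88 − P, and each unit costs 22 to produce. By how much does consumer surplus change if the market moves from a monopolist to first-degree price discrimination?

Inverting demand: P = 88 − Q.
The monopolist equates marginal revenue to marginal cost: 88 − 2Q = 22, so Q = 33. From demand, P = 55.
CS = ½·(88 − 55)·33 = 544.5.
With perfect price discrimination, output is the efficient level Q = 66 (where demand meets MC), but every buyer pays their willingness to pay: CS = 0 and PS = total surplus.
CS = 0.
Change in consumer surplus: 0 − 544.5 = −544.5.

Consumer surplus falls by 544.5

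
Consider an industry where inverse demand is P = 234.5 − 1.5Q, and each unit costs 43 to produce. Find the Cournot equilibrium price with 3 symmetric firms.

P = 90.875

Cournot with 3 identical firms: the symmetric best-response condition is 234.5 − 6q = 43. Each firm produces q = 383/12, total output Q = 95.75, price P = 90.875.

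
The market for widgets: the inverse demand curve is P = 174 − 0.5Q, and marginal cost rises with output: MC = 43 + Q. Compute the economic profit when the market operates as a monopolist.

A monopolist chooses Q where MR = MC. MR = 174 − Q; setting this equal to 43 + Q gives Q = 65.5 and P = 141.25.
Profit = 141.25·65.5 − (43·65.5 + ½·1·65.5²) = 4290.25.

Profit = 4290.25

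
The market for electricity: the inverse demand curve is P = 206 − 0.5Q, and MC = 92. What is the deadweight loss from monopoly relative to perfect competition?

Under competition P = MC = 92, so Q = (206 − 92)/0.5 = 228.
A monopolist chooses Q where MR = MC. MR = 206 − Q; setting this equal to 92 gives Q = 114 and P = 149.
DWL is the triangle between Q = 114 and Q = 228: ½·(228 − 114)·(149 − 92) = 3249.

DWL = 3249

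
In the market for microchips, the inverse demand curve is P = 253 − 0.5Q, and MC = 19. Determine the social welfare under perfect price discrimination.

A perfectly discriminating monopolist sells every unit with P(Q) ≥ MC(Q), so output equals the competitive quantity Q = 468. Each buyer pays their reservation price, so CS = 0 and the firm captures all surplus.
TS = 54756 (equal to competitive TS).

TS = 54756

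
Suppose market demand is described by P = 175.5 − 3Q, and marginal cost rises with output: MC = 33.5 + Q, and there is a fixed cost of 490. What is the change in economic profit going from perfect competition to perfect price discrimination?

Under competition P = MC: 175.5 − 3Q = 33.5 + Q ⇒ Q = 35.5, P = 69.
Profit = 69·35.5 − (33.5·35.5 + ½·1·35.5²) − 490 = 140.125.
A perfectly discriminating monopolist sells every unit with P(Q) ≥ MC(Q), so output equals the competitive quantity Q = 35.5. Each buyer pays their reservation price, so CS = 0 and the firm captures all surplus.
PS equals the full surplus area, 2520.5. Profit = 2520.5 − 490 = 2030.5.
Change in economic profit: 2030.5 − 140.125 = 1890.375.

π rises by 1890.375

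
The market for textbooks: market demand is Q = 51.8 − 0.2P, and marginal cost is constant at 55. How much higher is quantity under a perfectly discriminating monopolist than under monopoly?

Inverting demand: P = 259 − 5Q.
The monopolist equates marginal revenue to marginal cost: 259 − 10Q = 55, so Q = 20.4. From demand, P = 157.
With perfect price discrimination, output is the efficient level Q = 40.8 (where demand meets MC), but every buyer pays their willingness to pay: CS = 0 and PS = total surplus.
Change in quantity: 40.8 − 20.4 = 20.4.

Quantity rises by 20.4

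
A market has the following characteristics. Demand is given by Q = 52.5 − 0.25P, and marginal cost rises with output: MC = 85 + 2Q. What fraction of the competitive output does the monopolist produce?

Inverting demand: P = 210 − 4Q.
Monopoly sets MR = MC: 210 − 8Q = 85 + 2Q ⇒ Q = 12.5, P = 210 − 4·12.5 = 160.
Competitive equilibrium sets price equal to marginal cost: 210 − 4Q = 85 + 2Q, so Q = 125/6 and P = 380/3.
Ratio Q_m/Q_c = 12.5/(125/6) = 0.6.

Q_m/Q_c = 0.6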